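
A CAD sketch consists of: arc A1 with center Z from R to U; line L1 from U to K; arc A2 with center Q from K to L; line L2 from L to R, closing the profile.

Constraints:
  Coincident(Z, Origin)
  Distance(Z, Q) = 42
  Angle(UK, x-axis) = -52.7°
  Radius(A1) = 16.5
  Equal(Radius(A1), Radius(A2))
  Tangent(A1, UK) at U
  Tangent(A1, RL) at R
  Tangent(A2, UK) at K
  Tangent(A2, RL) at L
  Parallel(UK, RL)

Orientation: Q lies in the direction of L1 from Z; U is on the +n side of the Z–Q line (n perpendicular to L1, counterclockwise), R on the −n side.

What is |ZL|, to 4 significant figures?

45.12

Tangency of A1 to both parallel lines with radius 16.5 puts U and R at Z ± 16.5·n: U = (13.13, 9.999), R = (-13.13, -9.999). Equal radii place K and L the same way about Q: K = Q + 16.5·n = (38.58, -23.41), L = Q − 16.5·n = (12.33, -43.41). Then |ZL| = |L − Z| = 45.12.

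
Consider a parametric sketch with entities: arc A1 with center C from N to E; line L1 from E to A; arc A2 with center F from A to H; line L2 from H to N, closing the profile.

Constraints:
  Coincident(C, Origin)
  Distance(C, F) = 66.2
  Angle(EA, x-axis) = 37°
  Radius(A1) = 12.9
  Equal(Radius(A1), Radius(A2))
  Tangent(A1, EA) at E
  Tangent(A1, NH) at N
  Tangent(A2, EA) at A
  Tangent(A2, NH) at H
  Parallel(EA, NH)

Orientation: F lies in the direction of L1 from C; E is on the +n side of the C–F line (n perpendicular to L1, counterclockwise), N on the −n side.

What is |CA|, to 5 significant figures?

67.445

The slot axis is L1's direction at 37.0°, so u = (cos 37.0°, sin 37.0°) = (0.79864, 0.60182) and n = (−sin 37.0°, cos 37.0°) = (-0.60182, 0.79864). C is at the origin and F lies 66.2 along u from C, so F = 66.2·u = (52.870, 39.840). Tangency of A1 to both parallel lines with radius 12.9 puts E and N at C ± 12.9·n: E = (-7.7634, 10.302), N = (7.7634, -10.302). Equal radii place A and H the same way about F: A = F + 12.9·n = (45.106, 50.143), H = F − 12.9·n = (60.633, 29.538). Then |CA| = |A − C| = 67.445.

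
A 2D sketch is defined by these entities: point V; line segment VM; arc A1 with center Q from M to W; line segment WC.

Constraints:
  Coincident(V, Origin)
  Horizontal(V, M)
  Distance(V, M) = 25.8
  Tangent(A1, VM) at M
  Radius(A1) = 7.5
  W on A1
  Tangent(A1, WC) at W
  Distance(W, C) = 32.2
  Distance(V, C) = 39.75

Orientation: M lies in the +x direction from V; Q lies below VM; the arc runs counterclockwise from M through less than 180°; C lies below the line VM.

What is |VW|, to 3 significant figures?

19.4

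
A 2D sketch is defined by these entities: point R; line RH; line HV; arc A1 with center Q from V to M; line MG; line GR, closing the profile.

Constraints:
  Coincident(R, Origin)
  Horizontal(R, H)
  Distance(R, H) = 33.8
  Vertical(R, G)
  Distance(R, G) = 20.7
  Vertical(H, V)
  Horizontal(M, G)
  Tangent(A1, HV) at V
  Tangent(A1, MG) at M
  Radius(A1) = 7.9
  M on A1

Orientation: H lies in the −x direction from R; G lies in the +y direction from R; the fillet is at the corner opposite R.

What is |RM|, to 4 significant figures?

33.16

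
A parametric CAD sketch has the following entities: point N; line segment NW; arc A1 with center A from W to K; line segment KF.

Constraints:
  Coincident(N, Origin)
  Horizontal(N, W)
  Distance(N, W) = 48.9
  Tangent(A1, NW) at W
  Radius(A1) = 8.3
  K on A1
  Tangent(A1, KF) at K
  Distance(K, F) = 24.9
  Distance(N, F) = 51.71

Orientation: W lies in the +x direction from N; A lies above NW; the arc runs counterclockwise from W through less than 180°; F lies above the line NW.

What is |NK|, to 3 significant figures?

57.0

Checks: |AK| = 8.300 ✓; ∠(AK, KF) = 90.00° ✓; |KF| = 24.90 ✓; |NF| = 51.71 ✓.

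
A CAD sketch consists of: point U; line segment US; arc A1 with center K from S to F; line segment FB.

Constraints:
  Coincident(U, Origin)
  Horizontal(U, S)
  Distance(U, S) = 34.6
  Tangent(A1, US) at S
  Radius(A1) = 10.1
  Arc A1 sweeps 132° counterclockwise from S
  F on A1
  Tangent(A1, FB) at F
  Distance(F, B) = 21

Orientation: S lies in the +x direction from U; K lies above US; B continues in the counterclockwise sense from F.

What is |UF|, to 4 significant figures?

45.36

U is at the origin; U and S share the same y with |US| = 34.6 and S on the +x side, so S = (34.60, 0.000). Tangency of A1 to US means the radius KS is perpendicular to US, so K = S + (0, 10.1) = (34.60, 10.10). On A1, S sits at bearing -90° from K; a 132° counterclockwise sweep puts F at bearing 42°, so F = K + 10.1·(cos 42°, sin 42°) = (42.11, 16.86). Then |UF| = |F − U| = 45.36.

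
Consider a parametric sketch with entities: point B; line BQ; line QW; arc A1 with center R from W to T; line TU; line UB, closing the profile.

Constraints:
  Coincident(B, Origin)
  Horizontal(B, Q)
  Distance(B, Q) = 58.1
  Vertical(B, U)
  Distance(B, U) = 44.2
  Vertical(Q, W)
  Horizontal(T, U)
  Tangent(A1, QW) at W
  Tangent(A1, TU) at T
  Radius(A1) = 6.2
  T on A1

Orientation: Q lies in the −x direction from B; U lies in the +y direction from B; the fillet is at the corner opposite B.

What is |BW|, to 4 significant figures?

69.42

B is at the origin; BQ is horizontal with |BQ| = 58.1 and Q on the −x side, so Q = (-58.10, 0.000). BU is vertical with |BU| = 44.2 and U on the +y side, so U = (0.000, 44.20). The virtual corner opposite B is at (-58.10, 44.20). Since A1 is tangent to QW there, RW ⟂ QW and since A1 is tangent to TU there, RT ⟂ TU, with radius 6.2, so the center R sits 6.2 in from both sides at R = (-51.90, 38.00). That places the tangent points at W = (-58.10, 38.00) on QW and T = (-51.90, 44.20) on TU. Then |BW| = |W − B| = 69.42.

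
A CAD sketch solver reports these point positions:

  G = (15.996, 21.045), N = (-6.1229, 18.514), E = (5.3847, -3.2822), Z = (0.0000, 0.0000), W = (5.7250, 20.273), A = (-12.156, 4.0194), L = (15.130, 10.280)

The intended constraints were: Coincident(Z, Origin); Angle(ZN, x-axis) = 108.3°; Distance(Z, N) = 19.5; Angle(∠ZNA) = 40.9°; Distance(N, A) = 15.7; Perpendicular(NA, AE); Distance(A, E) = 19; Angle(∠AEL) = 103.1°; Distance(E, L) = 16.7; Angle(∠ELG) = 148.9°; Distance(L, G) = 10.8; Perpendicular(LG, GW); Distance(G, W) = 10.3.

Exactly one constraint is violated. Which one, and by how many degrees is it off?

Perpendicular(LG, GW) — off by 8.90°.

Z = (0.00, 0.00) ✓; ZN at 108.3° ✓; |ZN| = 19.50 ✓; ∠ZNA = 40.90° ✓; |NA| = 15.70 ✓; ∠(NA, AE) = 90.00° ✓; |AE| = 19.00 ✓; ∠AEL = 103.1° ✓; |EL| = 16.70 ✓; ∠ELG = 148.9° ✓; |LG| = 10.80 ✓; ∠(LG, GW) = 98.90° ✗; |GW| = 10.30 ✓.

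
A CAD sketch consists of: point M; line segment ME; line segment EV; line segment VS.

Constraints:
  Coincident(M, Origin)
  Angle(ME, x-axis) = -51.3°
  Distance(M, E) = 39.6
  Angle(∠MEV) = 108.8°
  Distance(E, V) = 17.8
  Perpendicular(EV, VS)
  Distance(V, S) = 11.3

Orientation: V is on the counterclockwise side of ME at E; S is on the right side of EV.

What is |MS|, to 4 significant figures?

57.57

M is at the origin; ME runs at -51.3° with length 39.6, so E = 39.6·(cos -51.3°, sin -51.3°) = (24.76, -30.91). ∠MEV = 108.8°, so EV runs at -51.3° + (180° − 108.8°) = 19.90° from the x-axis; with |EV| = 17.8, V = E + 17.8·(cos 19.90°, sin 19.90°) = (41.50, -24.85). EV is perpendicular to VS; with |VS| = 11.3 on the right of EV, S = V + 11.3·(0.3404, -0.9403) = (45.34, -35.47). Then |MS| = |S − M| = 57.57.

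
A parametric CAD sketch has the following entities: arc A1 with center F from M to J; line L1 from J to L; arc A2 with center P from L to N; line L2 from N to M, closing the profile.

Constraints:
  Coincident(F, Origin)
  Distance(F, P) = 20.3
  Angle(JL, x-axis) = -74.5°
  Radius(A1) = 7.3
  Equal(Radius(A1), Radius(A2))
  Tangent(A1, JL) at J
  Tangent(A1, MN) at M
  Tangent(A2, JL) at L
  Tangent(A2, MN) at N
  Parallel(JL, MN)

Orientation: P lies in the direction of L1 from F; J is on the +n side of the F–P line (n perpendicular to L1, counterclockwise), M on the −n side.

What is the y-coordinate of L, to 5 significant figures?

-17.611

Tangency of A1 to both parallel lines with radius 7.3 puts J and M at F ± 7.3·n: J = (7.0345, 1.9508), M = (-7.0345, -1.9508). Equal radii place L and N the same way about P: L = P + 7.3·n = (12.459, -17.611), N = P − 7.3·n = (-1.6096, -21.513). So L.y = -17.611.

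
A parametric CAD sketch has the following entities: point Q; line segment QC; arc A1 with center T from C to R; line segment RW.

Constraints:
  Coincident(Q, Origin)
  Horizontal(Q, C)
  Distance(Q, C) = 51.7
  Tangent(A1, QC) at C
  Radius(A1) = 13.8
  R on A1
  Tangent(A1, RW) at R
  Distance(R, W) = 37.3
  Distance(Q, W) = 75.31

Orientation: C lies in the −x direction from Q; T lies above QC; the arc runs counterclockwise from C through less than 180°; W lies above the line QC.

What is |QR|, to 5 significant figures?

43.302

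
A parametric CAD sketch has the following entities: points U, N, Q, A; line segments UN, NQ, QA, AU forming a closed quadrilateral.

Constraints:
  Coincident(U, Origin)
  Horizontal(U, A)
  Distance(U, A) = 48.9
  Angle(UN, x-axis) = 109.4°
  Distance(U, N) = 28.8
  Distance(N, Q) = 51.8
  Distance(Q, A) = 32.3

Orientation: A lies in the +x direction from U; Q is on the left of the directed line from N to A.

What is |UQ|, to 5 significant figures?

52.576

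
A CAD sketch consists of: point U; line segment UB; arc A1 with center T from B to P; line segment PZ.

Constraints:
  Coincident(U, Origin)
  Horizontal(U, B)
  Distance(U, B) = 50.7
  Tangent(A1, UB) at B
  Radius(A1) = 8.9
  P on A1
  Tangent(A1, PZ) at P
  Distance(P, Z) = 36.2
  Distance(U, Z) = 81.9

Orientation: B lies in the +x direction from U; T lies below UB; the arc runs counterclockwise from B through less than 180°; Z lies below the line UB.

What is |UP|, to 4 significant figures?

47.34

Checks: |TP| = 8.900 ✓; ∠(TP, PZ) = 90.00° ✓; |PZ| = 36.20 ✓; |UZ| = 81.90 ✓.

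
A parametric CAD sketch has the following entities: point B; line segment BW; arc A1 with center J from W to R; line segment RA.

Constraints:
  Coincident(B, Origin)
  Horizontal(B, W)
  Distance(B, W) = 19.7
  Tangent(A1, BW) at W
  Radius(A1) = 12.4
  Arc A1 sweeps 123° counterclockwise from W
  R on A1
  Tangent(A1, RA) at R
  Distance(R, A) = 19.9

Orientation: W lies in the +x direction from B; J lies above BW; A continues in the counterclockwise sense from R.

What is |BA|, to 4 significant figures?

40.69

On A1, W sits at bearing -90° from J; a 123° counterclockwise sweep puts R at bearing 33°, so R = J + 12.4·(cos 33°, sin 33°) = (30.10, 19.15). Tangency of A1 to RA means the radius JR is perpendicular to RA, so RA runs along (−sin 33°, cos 33°); with |RA| = 19.9, A = (19.26, 35.84). Then |BA| = |A − B| = 40.69.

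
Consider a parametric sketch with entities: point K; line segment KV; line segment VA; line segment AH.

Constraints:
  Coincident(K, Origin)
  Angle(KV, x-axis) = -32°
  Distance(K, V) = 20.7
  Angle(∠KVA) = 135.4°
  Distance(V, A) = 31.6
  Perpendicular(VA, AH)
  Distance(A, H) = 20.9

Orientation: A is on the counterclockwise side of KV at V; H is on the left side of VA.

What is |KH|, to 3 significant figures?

46.8

K is at the origin; KV runs at -32.0° with length 20.7, so V = 20.7·(cos -32.0°, sin -32.0°) = (17.6, -11.0). ∠KVA = 135.4°, so VA runs at -32.0° + (180° − 135.4°) = 12.6° from the x-axis; with |VA| = 31.6, A = V + 31.6·(cos 12.6°, sin 12.6°) = (48.4, -4.08). VA is perpendicular to AH; with |AH| = 20.9 on the left of VA, H = A + 20.9·(-0.218, 0.976) = (43.8, 16.3). Then |KH| = |H − K| = 46.8.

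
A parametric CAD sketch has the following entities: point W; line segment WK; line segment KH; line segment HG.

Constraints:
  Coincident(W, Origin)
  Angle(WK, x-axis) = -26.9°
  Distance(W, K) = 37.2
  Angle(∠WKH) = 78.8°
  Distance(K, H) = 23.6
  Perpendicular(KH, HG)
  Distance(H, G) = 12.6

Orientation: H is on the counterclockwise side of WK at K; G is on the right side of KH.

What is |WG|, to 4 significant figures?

51.75

∠WKH = 78.8°, so KH runs at -26.9° + (180° − 78.8°) = 74.30° from the x-axis; with |KH| = 23.6, H = K + 23.6·(cos 74.30°, sin 74.30°) = (39.56, 5.889). KH ⟂ HG; with |HG| = 12.6 on the right of KH, G = H + 12.6·(0.9627, -0.2706) = (51.69, 2.479). Then |WG| = |G − W| = 51.75.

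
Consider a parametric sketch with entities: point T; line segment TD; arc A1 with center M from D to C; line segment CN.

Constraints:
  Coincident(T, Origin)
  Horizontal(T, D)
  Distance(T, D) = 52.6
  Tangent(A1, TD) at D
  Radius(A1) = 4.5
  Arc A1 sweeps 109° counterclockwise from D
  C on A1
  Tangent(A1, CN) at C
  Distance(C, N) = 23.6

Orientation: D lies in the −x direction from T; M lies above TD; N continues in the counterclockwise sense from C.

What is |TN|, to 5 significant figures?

62.761

T is at the origin; T and D share the same y with |TD| = 52.6 and D on the −x side, so D = (-52.600, 0.0000). Since A1 is tangent to TD there, MD ⟂ TD, so M = D + (0, 4.5) = (-52.600, 4.5000). On A1, D sits at bearing -90° from M; a 109° counterclockwise sweep puts C at bearing 19°, so C = M + 4.5·(cos 19°, sin 19°) = (-48.345, 5.9651). Tangency of A1 to CN means the radius MC is perpendicular to CN, so CN runs along (−sin 19°, cos 19°); with |CN| = 23.6, N = (-56.029, 28.279). Then |TN| = |N − T| = 62.761.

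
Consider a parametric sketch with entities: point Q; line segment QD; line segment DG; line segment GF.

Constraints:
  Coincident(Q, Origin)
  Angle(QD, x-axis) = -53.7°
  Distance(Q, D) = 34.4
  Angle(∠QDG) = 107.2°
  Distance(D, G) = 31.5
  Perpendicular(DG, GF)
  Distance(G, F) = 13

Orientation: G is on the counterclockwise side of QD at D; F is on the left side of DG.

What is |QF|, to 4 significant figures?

46.16

Q is at the origin; QD runs at -53.7° with length 34.4, so D = 34.4·(cos -53.7°, sin -53.7°) = (20.37, -27.72). ∠QDG = 107.2°, so DG runs at -53.7° + (180° − 107.2°) = 19.10° from the x-axis; with |DG| = 31.5, G = D + 31.5·(cos 19.10°, sin 19.10°) = (50.13, -17.42). The perpendicularity gives GF at right angles to DG; with |GF| = 13.0 on the left of DG, F = G + 13.0·(-0.3272, 0.9449) = (45.88, -5.132). Then |QF| = |F − Q| = 46.16.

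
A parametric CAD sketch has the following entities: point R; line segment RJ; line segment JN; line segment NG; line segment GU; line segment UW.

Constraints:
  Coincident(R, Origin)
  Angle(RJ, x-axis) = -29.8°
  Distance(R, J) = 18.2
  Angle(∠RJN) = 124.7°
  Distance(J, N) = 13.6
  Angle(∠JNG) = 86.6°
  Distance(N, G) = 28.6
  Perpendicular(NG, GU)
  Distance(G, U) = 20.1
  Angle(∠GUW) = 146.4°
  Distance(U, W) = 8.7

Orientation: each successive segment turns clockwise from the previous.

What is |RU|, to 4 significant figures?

12.59

∠JNG = 86.6° gives NG at -178.5° from the x-axis; with |NG| = 28.6, G = (-11.64, -23.34). NG is perpendicular to GU, so GU runs at 91.50°; with |GU| = 20.1, U = (-12.16, -3.251). Then |RU| = |U − R| = 12.59.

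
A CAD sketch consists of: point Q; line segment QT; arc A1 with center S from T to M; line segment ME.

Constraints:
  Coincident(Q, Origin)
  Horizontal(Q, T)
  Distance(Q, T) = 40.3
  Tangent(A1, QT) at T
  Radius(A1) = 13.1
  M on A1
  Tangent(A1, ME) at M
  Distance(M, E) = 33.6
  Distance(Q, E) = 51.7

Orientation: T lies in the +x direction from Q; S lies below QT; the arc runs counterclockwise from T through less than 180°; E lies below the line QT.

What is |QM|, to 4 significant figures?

29.78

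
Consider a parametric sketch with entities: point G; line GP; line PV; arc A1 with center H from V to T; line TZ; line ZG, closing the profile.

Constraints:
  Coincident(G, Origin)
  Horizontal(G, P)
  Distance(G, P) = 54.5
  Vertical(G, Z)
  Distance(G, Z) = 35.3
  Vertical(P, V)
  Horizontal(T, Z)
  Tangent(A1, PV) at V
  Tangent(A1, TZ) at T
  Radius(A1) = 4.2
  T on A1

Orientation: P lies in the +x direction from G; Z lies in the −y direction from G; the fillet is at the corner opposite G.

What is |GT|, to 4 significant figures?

61.45

G is at the origin; G and P share the same y with |GP| = 54.5 and P on the +x side, so P = (54.50, 0.000). G and Z share the same x with |GZ| = 35.3 and Z on the −y side, so Z = (0.000, -35.30). The virtual corner opposite G is at (54.50, -35.30). Since A1 is tangent to PV there, HV ⟂ PV and tangency of A1 to TZ means the radius HT is perpendicular to TZ, with radius 4.2, so the center H sits 4.2 in from both sides at H = (50.30, -31.10). That places the tangent points at V = (54.50, -31.10) on PV and T = (50.30, -35.30) on TZ. Then |GT| = |T − G| = 61.45.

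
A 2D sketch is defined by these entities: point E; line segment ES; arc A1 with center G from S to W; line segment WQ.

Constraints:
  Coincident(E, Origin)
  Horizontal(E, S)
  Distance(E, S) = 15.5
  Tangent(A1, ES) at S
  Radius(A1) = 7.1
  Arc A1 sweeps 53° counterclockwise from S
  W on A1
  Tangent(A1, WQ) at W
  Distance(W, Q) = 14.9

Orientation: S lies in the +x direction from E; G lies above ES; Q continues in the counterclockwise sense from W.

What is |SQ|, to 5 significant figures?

20.764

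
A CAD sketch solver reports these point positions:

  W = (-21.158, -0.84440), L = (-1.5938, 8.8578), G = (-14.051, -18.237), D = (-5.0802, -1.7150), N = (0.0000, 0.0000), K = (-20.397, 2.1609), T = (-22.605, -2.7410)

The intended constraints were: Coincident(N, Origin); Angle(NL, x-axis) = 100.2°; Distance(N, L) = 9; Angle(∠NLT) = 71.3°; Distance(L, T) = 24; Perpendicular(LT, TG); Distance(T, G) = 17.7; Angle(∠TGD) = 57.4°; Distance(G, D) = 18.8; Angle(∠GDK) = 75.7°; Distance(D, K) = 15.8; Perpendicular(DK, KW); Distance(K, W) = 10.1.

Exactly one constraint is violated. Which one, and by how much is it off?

Distance(K, W) = 10.1 — off by 7.00.

N = (0.00, 0.00) ✓; NL at 100.2° ✓; |NL| = 9.000 ✓; ∠NLT = 71.30° ✓; |LT| = 24.00 ✓; ∠(LT, TG) = 90.00° ✓; |TG| = 17.70 ✓; ∠TGD = 57.40° ✓; |GD| = 18.80 ✓; ∠GDK = 75.70° ✓; |DK| = 15.80 ✓; ∠(DK, KW) = 89.99° ✓; |KW| = 3.100 ✗.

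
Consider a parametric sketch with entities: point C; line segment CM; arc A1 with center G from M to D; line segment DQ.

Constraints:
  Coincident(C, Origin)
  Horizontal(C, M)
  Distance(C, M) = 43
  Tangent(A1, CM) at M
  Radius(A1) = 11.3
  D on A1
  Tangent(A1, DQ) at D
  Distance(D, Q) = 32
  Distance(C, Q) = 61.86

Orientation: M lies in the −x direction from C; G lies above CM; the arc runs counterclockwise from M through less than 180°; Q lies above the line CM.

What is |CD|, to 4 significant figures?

35.50

Checks: |CM| = 43.00 ✓; |GD| = 11.30 ✓; ∠(GD, DQ) = 90.00° ✓; |DQ| = 32.00 ✓; |CQ| = 61.86 ✓.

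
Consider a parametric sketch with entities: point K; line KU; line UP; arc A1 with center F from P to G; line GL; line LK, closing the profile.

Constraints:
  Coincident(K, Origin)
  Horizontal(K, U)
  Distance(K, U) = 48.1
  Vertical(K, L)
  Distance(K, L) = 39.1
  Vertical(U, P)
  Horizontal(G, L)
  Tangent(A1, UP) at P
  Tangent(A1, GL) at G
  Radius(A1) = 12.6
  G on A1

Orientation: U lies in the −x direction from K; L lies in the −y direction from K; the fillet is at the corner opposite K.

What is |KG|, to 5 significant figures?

52.812

The virtual corner opposite K is at (-48.100, -39.100). A1 meets UP tangentially, so FP is at right angles to UP and tangency of A1 to GL means the radius FG is perpendicular to GL, with radius 12.6, so the center F sits 12.6 in from both sides at F = (-35.500, -26.500). That places the tangent points at P = (-48.100, -26.500) on UP and G = (-35.500, -39.100) on GL. Then |KG| = |G − K| = 52.812.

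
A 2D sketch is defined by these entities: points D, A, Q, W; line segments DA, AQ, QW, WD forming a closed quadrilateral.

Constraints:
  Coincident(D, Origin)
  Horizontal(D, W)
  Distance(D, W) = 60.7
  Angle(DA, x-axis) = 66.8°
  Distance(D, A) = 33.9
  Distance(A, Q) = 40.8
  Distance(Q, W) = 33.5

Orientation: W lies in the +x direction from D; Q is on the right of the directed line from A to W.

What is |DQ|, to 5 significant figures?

28.780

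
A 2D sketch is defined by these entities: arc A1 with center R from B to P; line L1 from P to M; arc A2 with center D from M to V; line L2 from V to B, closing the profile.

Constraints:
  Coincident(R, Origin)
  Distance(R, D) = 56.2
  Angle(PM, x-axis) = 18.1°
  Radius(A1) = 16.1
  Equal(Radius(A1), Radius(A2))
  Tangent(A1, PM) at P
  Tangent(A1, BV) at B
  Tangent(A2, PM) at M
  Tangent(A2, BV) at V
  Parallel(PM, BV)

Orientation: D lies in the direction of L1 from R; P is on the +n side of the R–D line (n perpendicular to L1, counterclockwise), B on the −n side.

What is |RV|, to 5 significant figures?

58.461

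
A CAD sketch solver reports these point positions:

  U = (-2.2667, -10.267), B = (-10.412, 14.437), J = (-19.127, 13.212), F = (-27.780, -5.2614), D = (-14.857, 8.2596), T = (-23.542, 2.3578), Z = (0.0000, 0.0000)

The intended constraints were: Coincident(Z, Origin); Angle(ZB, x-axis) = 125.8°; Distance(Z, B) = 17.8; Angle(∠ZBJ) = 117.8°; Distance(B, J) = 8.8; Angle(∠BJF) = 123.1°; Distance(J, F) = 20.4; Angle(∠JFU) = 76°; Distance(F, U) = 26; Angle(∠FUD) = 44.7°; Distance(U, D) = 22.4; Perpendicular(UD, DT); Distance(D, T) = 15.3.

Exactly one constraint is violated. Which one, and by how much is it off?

Distance(D, T) = 15.3 — off by 4.80.

Z = (0.00, 0.00) ✓; ZB at 125.8° ✓; |ZB| = 17.80 ✓; ∠ZBJ = 117.8° ✓; |BJ| = 8.801 ✓; ∠BJF = 123.1° ✓; |JF| = 20.40 ✓; ∠JFU = 76.00° ✓; |FU| = 26.00 ✓; ∠FUD = 44.70° ✓; |UD| = 22.40 ✓; ∠(UD, DT) = 90.00° ✓; |DT| = 10.50 ✗.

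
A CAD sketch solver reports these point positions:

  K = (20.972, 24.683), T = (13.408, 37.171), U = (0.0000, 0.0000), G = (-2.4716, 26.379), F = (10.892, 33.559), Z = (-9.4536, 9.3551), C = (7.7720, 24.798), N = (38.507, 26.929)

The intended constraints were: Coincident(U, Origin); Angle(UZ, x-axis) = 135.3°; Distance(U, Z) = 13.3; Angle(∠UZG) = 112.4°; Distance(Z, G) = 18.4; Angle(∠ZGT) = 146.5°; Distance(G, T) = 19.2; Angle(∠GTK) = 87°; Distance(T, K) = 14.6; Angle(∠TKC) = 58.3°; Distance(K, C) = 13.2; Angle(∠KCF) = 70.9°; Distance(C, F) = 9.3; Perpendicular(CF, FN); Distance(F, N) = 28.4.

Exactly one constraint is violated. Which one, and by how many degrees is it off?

Perpendicular(CF, FN) — off by 6.10°.

U = (0.00, 0.00) ✓; UZ at 135.3° ✓; |UZ| = 13.30 ✓; ∠UZG = 112.4° ✓; |ZG| = 18.40 ✓; ∠ZGT = 146.5° ✓; |GT| = 19.20 ✓; ∠GTK = 87.00° ✓; |TK| = 14.60 ✓; ∠TKC = 58.30° ✓; |KC| = 13.20 ✓; ∠KCF = 70.90° ✓; |CF| = 9.300 ✓; ∠(CF, FN) = 83.90° ✗; |FN| = 28.40 ✓.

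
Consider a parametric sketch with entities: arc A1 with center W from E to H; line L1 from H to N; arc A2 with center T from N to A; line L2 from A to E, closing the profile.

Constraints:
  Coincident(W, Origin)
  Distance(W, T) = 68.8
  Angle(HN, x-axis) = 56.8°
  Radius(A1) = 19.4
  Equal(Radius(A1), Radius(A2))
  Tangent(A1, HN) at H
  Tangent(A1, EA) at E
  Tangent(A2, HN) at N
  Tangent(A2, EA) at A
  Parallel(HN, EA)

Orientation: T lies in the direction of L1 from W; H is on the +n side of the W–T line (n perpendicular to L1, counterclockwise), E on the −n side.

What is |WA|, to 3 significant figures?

71.5

The slot axis is L1's direction at 56.8°, so u = (cos 56.8°, sin 56.8°) = (0.548, 0.837) and n = (−sin 56.8°, cos 56.8°) = (-0.837, 0.548). W is at the origin and T lies 68.8 along u from W, so T = 68.8·u = (37.7, 57.6). Tangency of A1 to both parallel lines with radius 19.4 puts H and E at W ± 19.4·n: H = (-16.2, 10.6), E = (16.2, -10.6). Equal radii place N and A the same way about T: N = T + 19.4·n = (21.4, 68.2), A = T − 19.4·n = (53.9, 46.9). Then |WA| = |A − W| = 71.5.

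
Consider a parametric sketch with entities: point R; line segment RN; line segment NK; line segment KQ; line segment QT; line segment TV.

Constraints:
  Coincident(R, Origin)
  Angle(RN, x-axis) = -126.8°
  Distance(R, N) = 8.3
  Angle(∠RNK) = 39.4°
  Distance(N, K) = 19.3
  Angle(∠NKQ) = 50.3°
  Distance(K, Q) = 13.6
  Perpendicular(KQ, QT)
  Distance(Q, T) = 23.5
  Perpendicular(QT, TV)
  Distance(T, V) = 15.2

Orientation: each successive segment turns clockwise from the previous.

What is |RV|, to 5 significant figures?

21.911

R is at the origin; RN runs at -126.8° with length 8.3, so N = (-4.9719, -6.6461). ∠RNK = 39.4° gives NK at 92.600° from the x-axis; with |NK| = 19.3, K = (-5.8474, 12.634). ∠NKQ = 50.3° gives KQ at -37.100° from the x-axis; with |KQ| = 13.6, Q = (4.9997, 4.4304). The perpendicularity gives QT at right angles to KQ, so QT runs at -127.10°; with |QT| = 23.5, T = (-9.1756, -14.313). QT is perpendicular to TV, so TV runs at 142.90°; with |TV| = 15.2, V = (-21.299, -5.1440). Then |RV| = |V − R| = 21.911.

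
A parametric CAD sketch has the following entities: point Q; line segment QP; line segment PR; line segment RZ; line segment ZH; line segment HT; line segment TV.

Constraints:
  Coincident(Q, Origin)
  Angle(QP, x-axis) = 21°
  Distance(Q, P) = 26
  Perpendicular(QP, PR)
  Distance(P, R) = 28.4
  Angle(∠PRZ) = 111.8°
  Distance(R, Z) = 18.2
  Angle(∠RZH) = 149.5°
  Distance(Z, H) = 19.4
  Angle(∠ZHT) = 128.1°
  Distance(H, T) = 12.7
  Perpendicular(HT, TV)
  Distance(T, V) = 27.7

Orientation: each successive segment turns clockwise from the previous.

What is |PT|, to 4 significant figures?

47.31

∠RZH = 149.5° gives ZH at -167.7° from the x-axis; with |ZH| = 19.4, H = (2.142, -33.69). ∠ZHT = 128.1° gives HT at 140.4° from the x-axis; with |HT| = 12.7, T = (-7.643, -25.60). Then |PT| = |T − P| = 47.31.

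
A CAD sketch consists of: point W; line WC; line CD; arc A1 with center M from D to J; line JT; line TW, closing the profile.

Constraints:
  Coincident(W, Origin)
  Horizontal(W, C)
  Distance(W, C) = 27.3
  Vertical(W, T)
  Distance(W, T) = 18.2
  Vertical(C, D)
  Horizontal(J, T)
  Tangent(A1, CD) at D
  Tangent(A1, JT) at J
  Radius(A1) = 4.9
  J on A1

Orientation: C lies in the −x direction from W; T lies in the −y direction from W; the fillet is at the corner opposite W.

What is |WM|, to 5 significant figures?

26.051

W and T share the same x with |WT| = 18.2 and T on the −y side, so T = (0.0000, -18.200). The virtual corner opposite W is at (-27.300, -18.200). Since A1 is tangent to CD there, MD ⟂ CD and the tangent condition forces MJ to be normal to JT, with radius 4.9, so the center M sits 4.9 in from both sides at M = (-22.400, -13.300). Then |WM| = |M − W| = 26.051.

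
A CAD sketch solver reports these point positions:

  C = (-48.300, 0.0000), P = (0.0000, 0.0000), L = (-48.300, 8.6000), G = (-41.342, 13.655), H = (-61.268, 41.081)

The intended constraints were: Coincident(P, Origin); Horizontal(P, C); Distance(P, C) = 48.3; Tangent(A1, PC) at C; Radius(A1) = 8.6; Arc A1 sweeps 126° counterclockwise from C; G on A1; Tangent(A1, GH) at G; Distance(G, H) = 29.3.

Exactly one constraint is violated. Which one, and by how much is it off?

Distance(G, H) = 29.3 — off by 4.60.

P = (0.00, 0.00) ✓; P.y = 0.00, C.y = 0.00 ✓; |PC| = 48.30 ✓; ∠(LC, CP) = 90.00° ✓; |LC| = 8.600 ✓; bearing(L→G) − bearing(L→C) = 126.0° ✓; |LG| = 8.600 ✓; ∠(LG, GH) = 90.00° ✓; |GH| = 33.90 ✗.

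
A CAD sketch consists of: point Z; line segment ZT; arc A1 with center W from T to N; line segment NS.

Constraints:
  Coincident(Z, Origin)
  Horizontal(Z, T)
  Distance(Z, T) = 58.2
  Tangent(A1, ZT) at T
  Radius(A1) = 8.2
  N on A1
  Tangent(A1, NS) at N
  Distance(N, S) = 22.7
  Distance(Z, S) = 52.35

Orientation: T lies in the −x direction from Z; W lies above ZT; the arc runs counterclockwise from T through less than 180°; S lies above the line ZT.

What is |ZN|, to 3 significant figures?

50.7

Z is at the origin; ZT is horizontal with |ZT| = 58.2 and T on the −x side, so T = (-58.2, 0.00). Tangency of A1 to ZT means the radius WT is perpendicular to ZT, so W = T + (0, 8.2) = (-58.2, 8.20). Since WN ⟂ NS (tangency), |WS| = √(8.2² + 22.7²) = 24.1 regardless of where N sits on A1. So S lies on both circle(Z, 52.35) and circle(W, 24.1); the above-ZT intersection is S = (-44.3, 27.9). N is the foot of the tangent from S: N = (-50.3, 6.03).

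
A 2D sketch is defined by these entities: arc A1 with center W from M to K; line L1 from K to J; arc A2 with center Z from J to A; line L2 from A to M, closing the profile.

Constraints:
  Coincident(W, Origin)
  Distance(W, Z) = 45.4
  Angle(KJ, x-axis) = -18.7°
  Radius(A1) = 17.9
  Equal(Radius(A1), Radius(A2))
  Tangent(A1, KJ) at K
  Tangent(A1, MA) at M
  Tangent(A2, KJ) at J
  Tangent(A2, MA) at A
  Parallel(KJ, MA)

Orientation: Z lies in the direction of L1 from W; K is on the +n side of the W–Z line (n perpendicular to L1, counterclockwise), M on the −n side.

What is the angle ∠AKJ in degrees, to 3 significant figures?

38.3°

The slot axis is L1's direction at -18.7°, so u = (cos -18.7°, sin -18.7°) = (0.947, -0.321) and n = (−sin -18.7°, cos -18.7°) = (0.321, 0.947). W is at the origin and Z lies 45.4 along u from W, so Z = 45.4·u = (43.0, -14.6). Tangency of A1 to both parallel lines with radius 17.9 puts K and M at W ± 17.9·n: K = (5.74, 17.0), M = (-5.74, -17.0). Equal radii place J and A the same way about Z: J = Z + 17.9·n = (48.7, 2.40), A = Z − 17.9·n = (37.3, -31.5). Then cos ∠AKJ = KA·KJ / (|KA||KJ|), giving 38.3°.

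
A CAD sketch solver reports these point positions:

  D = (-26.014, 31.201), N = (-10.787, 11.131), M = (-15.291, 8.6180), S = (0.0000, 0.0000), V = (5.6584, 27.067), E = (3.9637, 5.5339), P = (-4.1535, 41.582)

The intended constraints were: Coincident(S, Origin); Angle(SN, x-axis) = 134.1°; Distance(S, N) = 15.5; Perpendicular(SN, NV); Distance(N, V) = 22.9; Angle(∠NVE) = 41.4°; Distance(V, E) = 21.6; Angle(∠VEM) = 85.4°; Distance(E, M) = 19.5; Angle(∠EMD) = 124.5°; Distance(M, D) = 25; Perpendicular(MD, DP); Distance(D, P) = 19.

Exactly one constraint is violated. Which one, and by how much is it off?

Distance(D, P) = 19 — off by 5.20.

S = (0.00, 0.00) ✓; SN at 134.1° ✓; |SN| = 15.50 ✓; ∠(SN, NV) = 90.00° ✓; |NV| = 22.90 ✓; ∠NVE = 41.40° ✓; |VE| = 21.60 ✓; ∠VEM = 85.40° ✓; |EM| = 19.50 ✓; ∠EMD = 124.5° ✓; |MD| = 25.00 ✓; ∠(MD, DP) = 90.00° ✓; |DP| = 24.20 ✗.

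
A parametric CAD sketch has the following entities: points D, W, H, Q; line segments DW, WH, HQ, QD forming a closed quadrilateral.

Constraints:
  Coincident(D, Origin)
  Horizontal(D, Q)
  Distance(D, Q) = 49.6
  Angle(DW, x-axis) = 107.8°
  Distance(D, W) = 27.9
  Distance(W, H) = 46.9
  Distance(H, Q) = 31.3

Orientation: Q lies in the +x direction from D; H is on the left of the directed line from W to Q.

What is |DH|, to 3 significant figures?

48.2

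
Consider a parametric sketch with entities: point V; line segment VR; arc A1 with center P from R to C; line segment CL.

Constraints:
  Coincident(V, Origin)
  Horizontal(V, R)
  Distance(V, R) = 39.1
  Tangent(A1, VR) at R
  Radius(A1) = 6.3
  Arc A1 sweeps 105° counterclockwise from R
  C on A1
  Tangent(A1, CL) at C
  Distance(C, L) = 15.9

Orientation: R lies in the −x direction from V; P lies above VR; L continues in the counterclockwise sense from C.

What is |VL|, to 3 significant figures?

43.8

V is at the origin; V and R share the same y with |VR| = 39.1 and R on the −x side, so R = (-39.1, 0.00). Since A1 is tangent to VR there, PR ⟂ VR, so P = R + (0, 6.3) = (-39.1, 6.30). On A1, R sits at bearing -90° from P; a 105° counterclockwise sweep puts C at bearing 15°, so C = P + 6.3·(cos 15°, sin 15°) = (-33.0, 7.93). Since A1 is tangent to CL there, PC ⟂ CL, so CL runs along (−sin 15°, cos 15°); with |CL| = 15.9, L = (-37.1, 23.3). Then |VL| = |L − V| = 43.8.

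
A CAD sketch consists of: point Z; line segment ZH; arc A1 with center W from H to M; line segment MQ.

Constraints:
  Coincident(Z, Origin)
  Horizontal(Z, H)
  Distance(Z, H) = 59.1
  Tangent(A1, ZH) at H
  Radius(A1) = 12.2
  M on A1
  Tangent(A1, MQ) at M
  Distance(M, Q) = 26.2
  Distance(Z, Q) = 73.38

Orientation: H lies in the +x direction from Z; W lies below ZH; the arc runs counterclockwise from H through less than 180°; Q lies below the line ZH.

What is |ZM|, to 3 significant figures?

51.6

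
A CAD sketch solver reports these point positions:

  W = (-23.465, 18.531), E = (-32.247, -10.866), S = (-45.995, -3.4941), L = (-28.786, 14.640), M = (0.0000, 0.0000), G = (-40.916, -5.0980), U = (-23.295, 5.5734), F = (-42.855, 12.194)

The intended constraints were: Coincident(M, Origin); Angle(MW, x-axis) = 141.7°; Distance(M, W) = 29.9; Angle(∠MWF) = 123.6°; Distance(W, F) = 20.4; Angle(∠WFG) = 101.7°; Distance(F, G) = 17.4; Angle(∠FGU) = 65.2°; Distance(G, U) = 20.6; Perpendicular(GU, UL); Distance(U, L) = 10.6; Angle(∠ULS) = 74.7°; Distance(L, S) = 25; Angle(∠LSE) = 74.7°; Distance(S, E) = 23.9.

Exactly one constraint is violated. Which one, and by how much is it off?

Distance(S, E) = 23.9 — off by 8.30.

M = (0.00, 0.00) ✓; MW at 141.7° ✓; |MW| = 29.90 ✓; ∠MWF = 123.6° ✓; |WF| = 20.40 ✓; ∠WFG = 101.7° ✓; |FG| = 17.40 ✓; ∠FGU = 65.20° ✓; |GU| = 20.60 ✓; ∠(GU, UL) = 90.00° ✓; |UL| = 10.60 ✓; ∠ULS = 74.70° ✓; |LS| = 25.00 ✓; ∠LSE = 74.70° ✓; |SE| = 15.60 ✗.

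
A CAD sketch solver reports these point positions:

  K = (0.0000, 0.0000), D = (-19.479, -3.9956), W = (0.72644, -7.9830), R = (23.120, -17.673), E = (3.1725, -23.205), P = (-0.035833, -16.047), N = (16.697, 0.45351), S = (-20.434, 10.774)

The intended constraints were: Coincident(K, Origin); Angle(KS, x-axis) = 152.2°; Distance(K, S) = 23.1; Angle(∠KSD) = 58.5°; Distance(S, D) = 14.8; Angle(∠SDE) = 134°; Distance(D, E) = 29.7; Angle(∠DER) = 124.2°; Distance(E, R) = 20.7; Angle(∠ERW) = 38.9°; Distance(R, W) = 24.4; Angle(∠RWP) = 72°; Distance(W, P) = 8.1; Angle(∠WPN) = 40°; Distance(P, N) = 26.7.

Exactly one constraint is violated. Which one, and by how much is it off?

Distance(P, N) = 26.7 — off by 3.20.

K = (0.00, 0.00) ✓; KS at 152.2° ✓; |KS| = 23.10 ✓; ∠KSD = 58.50° ✓; |SD| = 14.80 ✓; ∠SDE = 134.0° ✓; |DE| = 29.70 ✓; ∠DER = 124.2° ✓; |ER| = 20.70 ✓; ∠ERW = 38.90° ✓; |RW| = 24.40 ✓; ∠RWP = 72.00° ✓; |WP| = 8.100 ✓; ∠WPN = 40.00° ✓; |PN| = 23.50 ✗.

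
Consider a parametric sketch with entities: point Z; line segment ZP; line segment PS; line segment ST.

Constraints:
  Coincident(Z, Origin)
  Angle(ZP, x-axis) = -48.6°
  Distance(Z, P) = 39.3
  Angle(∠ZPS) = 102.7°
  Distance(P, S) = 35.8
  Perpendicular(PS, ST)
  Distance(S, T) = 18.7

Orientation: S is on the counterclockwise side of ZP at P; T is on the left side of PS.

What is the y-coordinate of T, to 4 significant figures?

4.115

∠ZPS = 102.7°, so PS runs at -48.6° + (180° − 102.7°) = 28.70° from the x-axis; with |PS| = 35.8, S = P + 35.8·(cos 28.70°, sin 28.70°) = (57.39, -12.29). PS ⟂ ST; with |ST| = 18.7 on the left of PS, T = S + 18.7·(-0.4802, 0.8771) = (48.41, 4.115). So T.y = 4.115.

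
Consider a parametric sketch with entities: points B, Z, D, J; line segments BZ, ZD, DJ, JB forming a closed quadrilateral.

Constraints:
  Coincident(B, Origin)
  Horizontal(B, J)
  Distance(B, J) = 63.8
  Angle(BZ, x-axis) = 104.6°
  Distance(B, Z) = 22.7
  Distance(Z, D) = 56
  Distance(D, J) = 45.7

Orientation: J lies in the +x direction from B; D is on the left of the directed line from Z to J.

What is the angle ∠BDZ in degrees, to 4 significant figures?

21.03°

B is at the origin; B and J share the same y with |BJ| = 63.8 and J in +x, so J = (63.8, 0). BZ runs at 104.6° with |BZ| = 22.7, so Z = (-5.722, 21.97). D is determined by |ZD| = 56.0 and |DJ| = 45.7 together: it lies at the intersection of circle(Z, 56.0) and circle(J, 45.7). With |ZJ| = 72.91, the foot of the radical line on ZJ is 43.64 from Z and the perpendicular offset is √(56.0² − 43.64²) = 35.10. Taking the left-of-ZJ solution: D = (46.46, 42.28).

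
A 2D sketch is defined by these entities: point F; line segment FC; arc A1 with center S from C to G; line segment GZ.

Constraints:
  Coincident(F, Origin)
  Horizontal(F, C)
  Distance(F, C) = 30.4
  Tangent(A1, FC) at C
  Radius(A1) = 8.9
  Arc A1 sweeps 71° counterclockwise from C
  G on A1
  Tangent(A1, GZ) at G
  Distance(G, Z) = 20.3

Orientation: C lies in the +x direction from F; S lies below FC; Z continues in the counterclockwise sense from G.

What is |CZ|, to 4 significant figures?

29.34

F is at the origin; FC is horizontal with |FC| = 30.4 and C on the +x side, so C = (30.40, 0.000). Since A1 is tangent to FC there, SC ⟂ FC, so S = C + (0, -8.9) = (30.40, -8.900). On A1, C sits at bearing 90° from S; a 71° counterclockwise sweep puts G at bearing 161°, so G = S + 8.9·(cos 161°, sin 161°) = (21.98, -6.002). Tangency of A1 to GZ means the radius SG is perpendicular to GZ, so GZ runs along (−sin 161°, cos 161°); with |GZ| = 20.3, Z = (15.38, -25.20). Then |CZ| = |Z − C| = 29.34.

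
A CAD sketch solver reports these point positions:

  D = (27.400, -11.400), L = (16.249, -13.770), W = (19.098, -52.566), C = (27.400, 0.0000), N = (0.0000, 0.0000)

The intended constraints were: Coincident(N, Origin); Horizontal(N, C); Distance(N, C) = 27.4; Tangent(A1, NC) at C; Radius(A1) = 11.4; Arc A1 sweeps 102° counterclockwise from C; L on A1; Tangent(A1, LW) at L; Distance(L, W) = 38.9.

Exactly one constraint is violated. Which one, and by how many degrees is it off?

Tangent(A1, LW) at L — off by 7.80°.

N = (0.00, 0.00) ✓; N.y = 0.00, C.y = 0.00 ✓; |NC| = 27.40 ✓; ∠(DC, CN) = 90.00° ✓; |DC| = 11.40 ✓; bearing(D→L) − bearing(D→C) = 102.0° ✓; |DL| = 11.40 ✓; ∠(DL, LW) = 97.80° ✗; |LW| = 38.90 ✓.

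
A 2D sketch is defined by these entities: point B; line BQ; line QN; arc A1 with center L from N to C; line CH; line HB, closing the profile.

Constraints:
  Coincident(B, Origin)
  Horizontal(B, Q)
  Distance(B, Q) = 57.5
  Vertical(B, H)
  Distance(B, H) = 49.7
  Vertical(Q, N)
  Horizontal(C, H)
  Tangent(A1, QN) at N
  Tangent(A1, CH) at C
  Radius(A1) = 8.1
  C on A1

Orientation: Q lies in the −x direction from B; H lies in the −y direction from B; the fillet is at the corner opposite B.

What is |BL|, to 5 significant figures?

64.583

B is at the origin; B and Q share the same y with |BQ| = 57.5 and Q on the −x side, so Q = (-57.500, 0.0000). B and H share the same x with |BH| = 49.7 and H on the −y side, so H = (0.0000, -49.700). The virtual corner opposite B is at (-57.500, -49.700). Tangency of A1 to QN means the radius LN is perpendicular to QN and tangency of A1 to CH means the radius LC is perpendicular to CH, with radius 8.1, so the center L sits 8.1 in from both sides at L = (-49.400, -41.600). Then |BL| = |L − B| = 64.583.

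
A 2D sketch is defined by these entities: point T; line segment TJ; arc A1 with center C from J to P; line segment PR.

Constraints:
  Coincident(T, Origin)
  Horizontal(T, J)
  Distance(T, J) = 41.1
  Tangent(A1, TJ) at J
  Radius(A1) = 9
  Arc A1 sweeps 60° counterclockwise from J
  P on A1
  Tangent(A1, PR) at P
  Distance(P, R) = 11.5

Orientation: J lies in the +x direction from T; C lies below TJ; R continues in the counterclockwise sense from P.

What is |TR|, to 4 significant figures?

31.12

On A1, J sits at bearing 90° from C; a 60° counterclockwise sweep puts P at bearing 150°, so P = C + 9.0·(cos 150°, sin 150°) = (33.31, -4.500). Since A1 is tangent to PR there, CP ⟂ PR, so PR runs along (−sin 150°, cos 150°); with |PR| = 11.5, R = (27.56, -14.46). Then |TR| = |R − T| = 31.12.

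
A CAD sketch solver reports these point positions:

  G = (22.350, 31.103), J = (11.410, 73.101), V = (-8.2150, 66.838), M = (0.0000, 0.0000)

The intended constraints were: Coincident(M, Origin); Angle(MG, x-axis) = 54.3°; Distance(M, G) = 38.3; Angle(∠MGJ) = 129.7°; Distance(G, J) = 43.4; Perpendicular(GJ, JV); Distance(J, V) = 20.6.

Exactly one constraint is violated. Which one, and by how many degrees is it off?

Perpendicular(GJ, JV) — off by 3.10°.

M = (0.00, 0.00) ✓; MG at 54.30° ✓; |MG| = 38.30 ✓; ∠MGJ = 129.7° ✓; |GJ| = 43.40 ✓; ∠(GJ, JV) = 93.10° ✗; |JV| = 20.60 ✓.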